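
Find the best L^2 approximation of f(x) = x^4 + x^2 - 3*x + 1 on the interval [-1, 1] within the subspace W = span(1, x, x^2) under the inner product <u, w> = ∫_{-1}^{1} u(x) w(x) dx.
g(x) = 13*x^2/7 - 3*x + 32/35

The best approximation g ∈ W is the orthogonal projection of f onto W. Writing g = a_0 + a_1 x + a_2 x^2, the coefficients solve the normal equations G · a = b where
  G_{ij} = <φ_i, φ_j> and b_i = <f, φ_i>, with φ_0 = 1, φ_1 = x, φ_2 = x^2.
G =
  [2, 0, 2/3]
  [0, 2/3, 0]
  [2/3, 0, 2/5],
b = (46/15, -2, 142/105).
Solving gives a_0 = 32/35, a_1 = -3, a_2 = 13/7, so
  g(x) = 13*x^2/7 - 3*x + 32/35.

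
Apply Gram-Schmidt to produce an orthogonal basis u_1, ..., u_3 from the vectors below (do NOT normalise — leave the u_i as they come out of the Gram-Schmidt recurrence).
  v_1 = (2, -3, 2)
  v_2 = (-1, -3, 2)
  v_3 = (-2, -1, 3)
Orthogonal basis:
  u_1 = (2, -3, 2)
  u_2 = (-39/17, -18/17, 12/17)
  u_3 = (0, 14/13, 21/13)

Apply the Gram-Schmidt recurrence
  u_1 = v_1
  u_i = v_i − Σ_{j<i} ((v_i · u_j) / (u_j · u_j)) · u_j.

Step by step this gives:
  u_1 = (2, -3, 2)
  u_2 = (-39/17, -18/17, 12/17)
  u_3 = (0, 14/13, 21/13)

Orthogonality check:
  u_2 · u_1 = 0 (should be 0)
  u_3 · u_1 = 0 (should be 0)
  u_3 · u_2 = 0 (should be 0)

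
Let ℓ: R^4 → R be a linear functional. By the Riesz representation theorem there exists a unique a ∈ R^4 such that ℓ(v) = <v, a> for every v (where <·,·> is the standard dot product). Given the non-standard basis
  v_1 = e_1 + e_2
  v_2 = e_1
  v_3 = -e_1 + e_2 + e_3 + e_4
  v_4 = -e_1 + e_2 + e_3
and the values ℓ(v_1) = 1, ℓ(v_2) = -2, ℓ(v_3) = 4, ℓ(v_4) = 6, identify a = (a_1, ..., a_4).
a = (-2, 3, 1, -2)

Write a = (a_1, ..., a_4) in the standard basis. For each basis vector v_i, ℓ(v_i) = <v_i, a> is a linear equation in the a_j's. Collect the n equations into a matrix system V a = ℓ, where row i of V is v_i (expressed in the standard basis). Since V is invertible (lower-triangular with 1s on the diagonal, up to permutation), solve by back-substitution:
  V =
[[1, 1, 0, 0],
 [1, 0, 0, 0],
 [-1, 1, 1, 1],
 [-1, 1, 1, 0]]
  V a = (1, -2, 4, 6)
Solving gives a = (-2, 3, 1, -2).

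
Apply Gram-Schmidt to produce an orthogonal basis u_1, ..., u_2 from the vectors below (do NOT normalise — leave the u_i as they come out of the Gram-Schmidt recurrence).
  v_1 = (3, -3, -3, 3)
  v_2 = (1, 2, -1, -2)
Orthogonal basis:
  u_1 = (3, -3, -3, 3)
  u_2 = (3/2, 3/2, -3/2, -3/2)

Apply the Gram-Schmidt recurrence
  u_1 = v_1
  u_i = v_i − Σ_{j<i} ((v_i · u_j) / (u_j · u_j)) · u_j.

Step by step this gives:
  u_1 = (3, -3, -3, 3)
  u_2 = (3/2, 3/2, -3/2, -3/2)

Orthogonality check:
  u_2 · u_1 = 0 (should be 0)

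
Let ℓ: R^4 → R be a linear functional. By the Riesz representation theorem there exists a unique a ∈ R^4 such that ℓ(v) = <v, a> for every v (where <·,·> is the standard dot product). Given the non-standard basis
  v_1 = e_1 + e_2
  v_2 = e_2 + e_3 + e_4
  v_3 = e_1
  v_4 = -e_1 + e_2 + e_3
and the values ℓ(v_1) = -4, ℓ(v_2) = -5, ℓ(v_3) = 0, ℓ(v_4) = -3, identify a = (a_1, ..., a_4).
a = (0, -4, 1, -2)

Write a = (a_1, ..., a_4) in the standard basis. For each basis vector v_i, ℓ(v_i) = <v_i, a> is a linear equation in the a_j's. Collect the n equations into a matrix system V a = ℓ, where row i of V is v_i (expressed in the standard basis). Since V is invertible (lower-triangular with 1s on the diagonal, up to permutation), solve by back-substitution:
  V =
[[1, 1, 0, 0],
 [0, 1, 1, 1],
 [1, 0, 0, 0],
 [-1, 1, 1, 0]]
  V a = (-4, -5, 0, -3)
Solving gives a = (0, -4, 1, -2).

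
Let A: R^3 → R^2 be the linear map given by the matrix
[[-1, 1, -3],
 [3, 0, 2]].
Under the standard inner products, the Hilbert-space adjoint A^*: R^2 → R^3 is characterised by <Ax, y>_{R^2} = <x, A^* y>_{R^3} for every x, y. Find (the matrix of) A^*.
A^* = A^T =
[[-1, 3],
 [1, 0],
 [-3, 2]]

For real matrices with standard dot products, the defining identity <Ax, y> = <x, A^* y> gives (Ax)^T y = x^T (A^*) y, i.e. x^T A^T y = x^T (A^*) y. Since this holds for all x, y, we must have A^* = A^T. Therefore
A^* =
[[-1, 3],
 [1, 0],
 [-3, 2]].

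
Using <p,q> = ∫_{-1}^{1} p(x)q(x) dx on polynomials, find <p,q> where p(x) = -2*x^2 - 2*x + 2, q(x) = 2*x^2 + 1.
<p,q> = 56/15

Expand the product: p(x)·q(x) = -4*x^4 - 4*x^3 + 2*x^2 - 2*x + 2.
∫_{-1}^{1} of each monomial x^k gives [2/(k+1) if k even, 0 if k odd]. Integrating term-by-term (or equivalently evaluating the antiderivative F(x) = -4*x^5/5 - x^4 + 2*x^3/3 - x^2 + 2*x at the endpoints):
  F(1) − F(−1) = -2/15 − (-58/15) = 56/15.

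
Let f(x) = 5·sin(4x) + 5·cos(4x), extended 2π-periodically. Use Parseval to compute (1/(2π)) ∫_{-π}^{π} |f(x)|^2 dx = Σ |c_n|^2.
Σ |c_n|^2 = 25

Expand |f|^2 and use orthogonality of {sin(nx), cos(mx)} on [-π, π]:
  ∫_{-π}^{π} sin(nx)^2 dx = π, ∫ cos(mx)^2 dx = π, and cross terms integrate to 0.
So ∫_{-π}^{π} f(x)^2 dx = 5^2 · π + 5^2 · π = (25 + 25)π.
Divide by 2π: (25 + 25)/2 = 25.
By Parseval, this equals Σ |c_n|^2.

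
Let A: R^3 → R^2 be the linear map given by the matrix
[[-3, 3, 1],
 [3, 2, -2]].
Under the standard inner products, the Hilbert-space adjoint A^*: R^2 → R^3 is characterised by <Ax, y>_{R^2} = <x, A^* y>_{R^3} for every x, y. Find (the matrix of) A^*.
A^* = A^T =
[[-3, 3],
 [3, 2],
 [1, -2]]

For real matrices with standard dot products, the defining identity <Ax, y> = <x, A^* y> gives (Ax)^T y = x^T (A^*) y, i.e. x^T A^T y = x^T (A^*) y. Since this holds for all x, y, we must have A^* = A^T. Therefore
A^* =
[[-3, 3],
 [3, 2],
 [1, -2]].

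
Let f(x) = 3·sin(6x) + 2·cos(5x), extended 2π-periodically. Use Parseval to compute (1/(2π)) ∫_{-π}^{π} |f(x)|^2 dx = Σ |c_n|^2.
Σ |c_n|^2 = 13/2

Expand |f|^2 and use orthogonality of {sin(nx), cos(mx)} on [-π, π]:
  ∫_{-π}^{π} sin(nx)^2 dx = π, ∫ cos(mx)^2 dx = π, and cross terms integrate to 0.
So ∫_{-π}^{π} f(x)^2 dx = 3^2 · π + 2^2 · π = (9 + 4)π.
Divide by 2π: (9 + 4)/2 = 13/2.
By Parseval, this equals Σ |c_n|^2.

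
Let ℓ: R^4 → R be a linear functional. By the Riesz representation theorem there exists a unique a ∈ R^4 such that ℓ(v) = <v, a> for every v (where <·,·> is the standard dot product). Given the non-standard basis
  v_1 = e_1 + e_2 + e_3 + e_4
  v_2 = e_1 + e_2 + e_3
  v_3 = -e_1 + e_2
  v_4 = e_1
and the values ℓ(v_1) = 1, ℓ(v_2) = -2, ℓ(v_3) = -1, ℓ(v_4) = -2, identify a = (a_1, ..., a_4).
a = (-2, -3, 3, 3)

Write a = (a_1, ..., a_4) in the standard basis. For each basis vector v_i, ℓ(v_i) = <v_i, a> is a linear equation in the a_j's. Collect the n equations into a matrix system V a = ℓ, where row i of V is v_i (expressed in the standard basis). Since V is invertible (lower-triangular with 1s on the diagonal, up to permutation), solve by back-substitution:
  V =
[[1, 1, 1, 1],
 [1, 1, 1, 0],
 [-1, 1, 0, 0],
 [1, 0, 0, 0]]
  V a = (1, -2, -1, -2)
Solving gives a = (-2, -3, 3, 3).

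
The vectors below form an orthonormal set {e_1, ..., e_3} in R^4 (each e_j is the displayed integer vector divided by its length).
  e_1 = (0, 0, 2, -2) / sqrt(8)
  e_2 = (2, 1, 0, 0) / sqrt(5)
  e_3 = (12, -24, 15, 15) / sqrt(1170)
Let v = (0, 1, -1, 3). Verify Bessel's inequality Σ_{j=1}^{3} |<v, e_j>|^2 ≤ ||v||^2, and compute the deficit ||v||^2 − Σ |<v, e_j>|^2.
Σ |<v, e_j>|^2 = 107/13; ||v||^2 = 11; deficit = 36/13

Write each e_j = u_j / sqrt(<u_j, u_j>) where u_j is the displayed integer vector. Then <v, e_j> = <v, u_j> / sqrt(<u_j, u_j>), so |<v, e_j>|^2 = <v, u_j>^2 / <u_j, u_j>.
Coefficients: <v, e_1> = -8/sqrt(8), <v, e_2> = 1/sqrt(5), <v, e_3> = 6/sqrt(1170).
Square and sum: Σ |<v, e_j>|^2 = 107/13.
Compute ||v||^2 = v·v = 11.
Deficit = 11 − 107/13 = 36/13 ≥ 0, confirming Bessel's inequality. (The deficit equals ||v − Σ <v,e_j> e_j||^2, the squared distance from v to span{e_j}.)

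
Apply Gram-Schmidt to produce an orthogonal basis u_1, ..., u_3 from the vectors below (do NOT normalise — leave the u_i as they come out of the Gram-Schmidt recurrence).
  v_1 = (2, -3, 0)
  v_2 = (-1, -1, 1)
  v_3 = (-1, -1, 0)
Orthogonal basis:
  u_1 = (2, -3, 0)
  u_2 = (-15/13, -10/13, 1)
  u_3 = (-15/38, -5/19, -25/38)

Apply the Gram-Schmidt recurrence
  u_1 = v_1
  u_i = v_i − Σ_{j<i} ((v_i · u_j) / (u_j · u_j)) · u_j.

Step by step this gives:
  u_1 = (2, -3, 0)
  u_2 = (-15/13, -10/13, 1)
  u_3 = (-15/38, -5/19, -25/38)

Orthogonality check:
  u_2 · u_1 = 0 (should be 0)
  u_3 · u_1 = 0 (should be 0)
  u_3 · u_2 = 0 (should be 0)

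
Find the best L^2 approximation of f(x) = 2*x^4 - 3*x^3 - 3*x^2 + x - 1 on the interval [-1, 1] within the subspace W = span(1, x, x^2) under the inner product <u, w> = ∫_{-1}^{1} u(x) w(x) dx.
g(x) = -9*x^2/7 - 4*x/5 - 41/35

The best approximation g ∈ W is the orthogonal projection of f onto W. Writing g = a_0 + a_1 x + a_2 x^2, the coefficients solve the normal equations G · a = b where
  G_{ij} = <φ_i, φ_j> and b_i = <f, φ_i>, with φ_0 = 1, φ_1 = x, φ_2 = x^2.
G =
  [2, 0, 2/3]
  [0, 2/3, 0]
  [2/3, 0, 2/5],
b = (-16/5, -8/15, -136/105).
Solving gives a_0 = -41/35, a_1 = -4/5, a_2 = -9/7, so
  g(x) = -9*x^2/7 - 4*x/5 - 41/35.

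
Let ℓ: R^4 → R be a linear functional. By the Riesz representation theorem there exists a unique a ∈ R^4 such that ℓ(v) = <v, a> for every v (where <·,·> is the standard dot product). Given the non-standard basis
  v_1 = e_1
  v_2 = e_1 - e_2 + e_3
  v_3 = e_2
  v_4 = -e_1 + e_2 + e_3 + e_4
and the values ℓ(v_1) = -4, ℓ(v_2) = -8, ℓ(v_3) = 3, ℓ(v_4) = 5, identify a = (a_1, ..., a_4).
a = (-4, 3, -1, -1)

Write a = (a_1, ..., a_4) in the standard basis. For each basis vector v_i, ℓ(v_i) = <v_i, a> is a linear equation in the a_j's. Collect the n equations into a matrix system V a = ℓ, where row i of V is v_i (expressed in the standard basis). Since V is invertible (lower-triangular with 1s on the diagonal, up to permutation), solve by back-substitution:
  V =
[[1, 0, 0, 0],
 [1, -1, 1, 0],
 [0, 1, 0, 0],
 [-1, 1, 1, 1]]
  V a = (-4, -8, 3, 5)
Solving gives a = (-4, 3, -1, -1).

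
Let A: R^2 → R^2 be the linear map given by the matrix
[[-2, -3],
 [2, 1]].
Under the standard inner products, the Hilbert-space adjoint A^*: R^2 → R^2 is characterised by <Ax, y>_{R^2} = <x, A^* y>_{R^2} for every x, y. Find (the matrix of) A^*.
A^* = A^T =
[[-2, 2],
 [-3, 1]]

For real matrices with standard dot products, the defining identity <Ax, y> = <x, A^* y> gives (Ax)^T y = x^T (A^*) y, i.e. x^T A^T y = x^T (A^*) y. Since this holds for all x, y, we must have A^* = A^T. Therefore
A^* =
[[-2, 2],
 [-3, 1]].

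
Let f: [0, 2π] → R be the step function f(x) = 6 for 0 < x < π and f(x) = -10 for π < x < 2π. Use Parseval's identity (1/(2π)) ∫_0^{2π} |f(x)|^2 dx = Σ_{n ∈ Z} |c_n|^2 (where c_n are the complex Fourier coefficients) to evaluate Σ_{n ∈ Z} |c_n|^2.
Σ |c_n|^2 = 68

Parseval equates the L^2 energy of f (normalised by 1/(2π)) with the ℓ^2 sum of its Fourier coefficients: (1/(2π)) ∫_0^{2π} |f|^2 = Σ |c_n|^2.
Compute the left side: (1/(2π)) [∫_0^π 6^2 dx + ∫_π^{2π} (-10)^2 dx] = (1/(2π)) · (36π + 100π) = (36 + 100)/2 = 68.
So Σ_{n ∈ Z} |c_n|^2 = 68.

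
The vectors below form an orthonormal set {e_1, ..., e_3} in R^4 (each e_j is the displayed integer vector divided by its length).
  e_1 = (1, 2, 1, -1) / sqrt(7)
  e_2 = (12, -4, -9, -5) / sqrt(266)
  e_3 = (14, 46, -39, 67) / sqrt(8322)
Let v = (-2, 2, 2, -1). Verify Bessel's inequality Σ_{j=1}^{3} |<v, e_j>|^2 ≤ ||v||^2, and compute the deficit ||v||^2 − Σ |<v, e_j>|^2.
Σ |<v, e_j>|^2 = 874/73; ||v||^2 = 13; deficit = 75/73

Write each e_j = u_j / sqrt(<u_j, u_j>) where u_j is the displayed integer vector. Then <v, e_j> = <v, u_j> / sqrt(<u_j, u_j>), so |<v, e_j>|^2 = <v, u_j>^2 / <u_j, u_j>.
Coefficients: <v, e_1> = 5/sqrt(7), <v, e_2> = -45/sqrt(266), <v, e_3> = -81/sqrt(8322).
Square and sum: Σ |<v, e_j>|^2 = 874/73.
Compute ||v||^2 = v·v = 13.
Deficit = 13 − 874/73 = 75/73 ≥ 0, confirming Bessel's inequality. (The deficit equals ||v − Σ <v,e_j> e_j||^2, the squared distance from v to span{e_j}.)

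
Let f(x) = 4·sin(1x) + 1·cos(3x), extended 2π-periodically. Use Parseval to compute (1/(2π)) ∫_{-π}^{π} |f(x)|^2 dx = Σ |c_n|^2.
Σ |c_n|^2 = 17/2

Expand |f|^2 and use orthogonality of {sin(nx), cos(mx)} on [-π, π]:
  ∫_{-π}^{π} sin(nx)^2 dx = π, ∫ cos(mx)^2 dx = π, and cross terms integrate to 0.
So ∫_{-π}^{π} f(x)^2 dx = 4^2 · π + 1^2 · π = (16 + 1)π.
Divide by 2π: (16 + 1)/2 = 17/2.
By Parseval, this equals Σ |c_n|^2.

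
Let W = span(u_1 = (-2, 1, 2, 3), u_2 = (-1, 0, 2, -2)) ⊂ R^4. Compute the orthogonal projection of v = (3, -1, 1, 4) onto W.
proj_W(v) = (2/9, 7/18, -11/9, 19/6)

Set up U = [u_1 | ... | u_2] ∈ R^(4×2). The projector onto W = col(U) is P = U (U^T U)^(-1) U^T.
Compute U^T U =
  [18, 0]
  [0, 9],
and U^T v = (7, -9).
Solve U^T U · c = U^T v for the coefficients: c = (7/18, -1). The projection is proj_W(v) = U c.
Check: (v - proj_W(v)) · u_1 = 0  (should be 0).
Check: (v - proj_W(v)) · u_2 = 0  (should be 0).
Result: proj_W(v) = (2/9, 7/18, -11/9, 19/6).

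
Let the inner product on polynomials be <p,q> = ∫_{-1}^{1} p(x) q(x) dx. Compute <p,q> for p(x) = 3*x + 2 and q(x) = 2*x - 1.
<p,q> = 0

Expand the product: p(x)·q(x) = 6*x^2 + x - 2.
∫_{-1}^{1} of each monomial x^k gives [2/(k+1) if k even, 0 if k odd]. Integrating term-by-term (or equivalently evaluating the antiderivative F(x) = 2*x^3 + x^2/2 - 2*x at the endpoints):
  F(1) − F(−1) = 1/2 − (1/2) = 0.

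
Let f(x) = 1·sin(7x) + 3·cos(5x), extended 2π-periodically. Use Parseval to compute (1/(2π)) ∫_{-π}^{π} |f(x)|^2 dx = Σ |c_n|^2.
Σ |c_n|^2 = 5

Expand |f|^2 and use orthogonality of {sin(nx), cos(mx)} on [-π, π]:
  ∫_{-π}^{π} sin(nx)^2 dx = π, ∫ cos(mx)^2 dx = π, and cross terms integrate to 0.
So ∫_{-π}^{π} f(x)^2 dx = 1^2 · π + 3^2 · π = (1 + 9)π.
Divide by 2π: (1 + 9)/2 = 5.
By Parseval, this equals Σ |c_n|^2.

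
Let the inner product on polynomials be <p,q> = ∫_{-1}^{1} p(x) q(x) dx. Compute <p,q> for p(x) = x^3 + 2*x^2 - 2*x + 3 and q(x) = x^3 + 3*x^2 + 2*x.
<p,q> = 632/105

Expand the product: p(x)·q(x) = x^6 + 5*x^5 + 6*x^4 + x^3 + 5*x^2 + 6*x.
∫_{-1}^{1} of each monomial x^k gives [2/(k+1) if k even, 0 if k odd]. Integrating term-by-term (or equivalently evaluating the antiderivative F(x) = x^7/7 + 5*x^6/6 + 6*x^5/5 + x^4/4 + 5*x^3/3 + 3*x^2 at the endpoints):
  F(1) − F(−1) = 993/140 − (451/420) = 632/105.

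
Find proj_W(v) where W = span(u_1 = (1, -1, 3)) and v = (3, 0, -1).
proj_W(v) = (0, 0, 0)

Set up U = [u_1 | ... | u_1] ∈ R^(3×1). The projector onto W = col(U) is P = U (U^T U)^(-1) U^T.
Compute U^T U =
  [11],
and U^T v = (0).
Solve U^T U · c = U^T v for the coefficients: c = (0). The projection is proj_W(v) = U c.
Check: (v - proj_W(v)) · u_1 = 0  (should be 0).
Result: proj_W(v) = (0, 0, 0).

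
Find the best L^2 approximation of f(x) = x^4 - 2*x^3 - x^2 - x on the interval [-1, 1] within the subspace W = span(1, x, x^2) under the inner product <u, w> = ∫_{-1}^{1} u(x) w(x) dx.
g(x) = -x^2/7 - 11*x/5 - 3/35

The best approximation g ∈ W is the orthogonal projection of f onto W. Writing g = a_0 + a_1 x + a_2 x^2, the coefficients solve the normal equations G · a = b where
  G_{ij} = <φ_i, φ_j> and b_i = <f, φ_i>, with φ_0 = 1, φ_1 = x, φ_2 = x^2.
G =
  [2, 0, 2/3]
  [0, 2/3, 0]
  [2/3, 0, 2/5],
b = (-4/15, -22/15, -4/35).
Solving gives a_0 = -3/35, a_1 = -11/5, a_2 = -1/7, so
  g(x) = -x^2/7 - 11*x/5 - 3/35.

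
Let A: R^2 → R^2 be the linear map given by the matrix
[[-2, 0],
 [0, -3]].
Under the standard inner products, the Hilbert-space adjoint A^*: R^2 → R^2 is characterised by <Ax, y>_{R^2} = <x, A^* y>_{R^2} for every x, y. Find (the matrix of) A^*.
A^* = A^T =
[[-2, 0],
 [0, -3]]

For real matrices with standard dot products, the defining identity <Ax, y> = <x, A^* y> gives (Ax)^T y = x^T (A^*) y, i.e. x^T A^T y = x^T (A^*) y. Since this holds for all x, y, we must have A^* = A^T. Therefore
A^* =
[[-2, 0],
 [0, -3]].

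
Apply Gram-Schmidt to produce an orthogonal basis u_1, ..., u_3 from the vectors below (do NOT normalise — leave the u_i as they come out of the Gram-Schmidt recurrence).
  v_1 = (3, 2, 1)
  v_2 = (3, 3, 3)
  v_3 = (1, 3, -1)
Orthogonal basis:
  u_1 = (3, 2, 1)
  u_2 = (-6/7, 3/7, 12/7)
  u_3 = (-1, 2, -1)

Apply the Gram-Schmidt recurrence
  u_1 = v_1
  u_i = v_i − Σ_{j<i} ((v_i · u_j) / (u_j · u_j)) · u_j.

Step by step this gives:
  u_1 = (3, 2, 1)
  u_2 = (-6/7, 3/7, 12/7)
  u_3 = (-1, 2, -1)

Orthogonality check:
  u_2 · u_1 = 0 (should be 0)
  u_3 · u_1 = 0 (should be 0)
  u_3 · u_2 = 0 (should be 0)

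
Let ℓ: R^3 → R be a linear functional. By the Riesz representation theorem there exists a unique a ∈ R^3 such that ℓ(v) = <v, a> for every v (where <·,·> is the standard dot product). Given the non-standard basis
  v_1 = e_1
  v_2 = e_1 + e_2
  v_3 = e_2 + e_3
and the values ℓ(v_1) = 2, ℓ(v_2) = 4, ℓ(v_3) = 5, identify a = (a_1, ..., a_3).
a = (2, 2, 3)

Write a = (a_1, ..., a_3) in the standard basis. For each basis vector v_i, ℓ(v_i) = <v_i, a> is a linear equation in the a_j's. Collect the n equations into a matrix system V a = ℓ, where row i of V is v_i (expressed in the standard basis). Since V is invertible (lower-triangular with 1s on the diagonal, up to permutation), solve by back-substitution:
  V =
[[1, 0, 0],
 [1, 1, 0],
 [0, 1, 1]]
  V a = (2, 4, 5)
Solving gives a = (2, 2, 3).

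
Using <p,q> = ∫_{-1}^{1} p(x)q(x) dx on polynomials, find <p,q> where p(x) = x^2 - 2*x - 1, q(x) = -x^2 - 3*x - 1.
<p,q> = 28/5

Expand the product: p(x)·q(x) = -x^4 - x^3 + 6*x^2 + 5*x + 1.
∫_{-1}^{1} of each monomial x^k gives [2/(k+1) if k even, 0 if k odd]. Integrating term-by-term (or equivalently evaluating the antiderivative F(x) = -x^5/5 - x^4/4 + 2*x^3 + 5*x^2/2 + x at the endpoints):
  F(1) − F(−1) = 101/20 − (-11/20) = 28/5.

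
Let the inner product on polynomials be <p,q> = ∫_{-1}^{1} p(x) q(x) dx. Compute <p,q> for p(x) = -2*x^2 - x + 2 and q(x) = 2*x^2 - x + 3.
<p,q> = 146/15

Expand the product: p(x)·q(x) = -4*x^4 - x^2 - 5*x + 6.
∫_{-1}^{1} of each monomial x^k gives [2/(k+1) if k even, 0 if k odd]. Integrating term-by-term (or equivalently evaluating the antiderivative F(x) = -4*x^5/5 - x^3/3 - 5*x^2/2 + 6*x at the endpoints):
  F(1) − F(−1) = 71/30 − (-221/30) = 146/15.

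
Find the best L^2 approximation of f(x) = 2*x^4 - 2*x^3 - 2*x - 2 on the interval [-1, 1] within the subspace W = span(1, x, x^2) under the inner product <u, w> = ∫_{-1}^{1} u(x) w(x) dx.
g(x) = 12*x^2/7 - 16*x/5 - 76/35

The best approximation g ∈ W is the orthogonal projection of f onto W. Writing g = a_0 + a_1 x + a_2 x^2, the coefficients solve the normal equations G · a = b where
  G_{ij} = <φ_i, φ_j> and b_i = <f, φ_i>, with φ_0 = 1, φ_1 = x, φ_2 = x^2.
G =
  [2, 0, 2/3]
  [0, 2/3, 0]
  [2/3, 0, 2/5],
b = (-16/5, -32/15, -16/21).
Solving gives a_0 = -76/35, a_1 = -16/5, a_2 = 12/7, so
  g(x) = 12*x^2/7 - 16*x/5 - 76/35.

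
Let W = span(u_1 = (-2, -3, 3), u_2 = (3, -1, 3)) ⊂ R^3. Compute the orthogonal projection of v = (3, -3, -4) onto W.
proj_W(v) = (252/191, 459/382, -351/382)

Set up U = [u_1 | ... | u_2] ∈ R^(3×2). The projector onto W = col(U) is P = U (U^T U)^(-1) U^T.
Compute U^T U =
  [22, 6]
  [6, 19],
and U^T v = (-9, 0).
Solve U^T U · c = U^T v for the coefficients: c = (-171/382, 27/191). The projection is proj_W(v) = U c.
Check: (v - proj_W(v)) · u_1 = 0  (should be 0).
Check: (v - proj_W(v)) · u_2 = 0  (should be 0).
Result: proj_W(v) = (252/191, 459/382, -351/382).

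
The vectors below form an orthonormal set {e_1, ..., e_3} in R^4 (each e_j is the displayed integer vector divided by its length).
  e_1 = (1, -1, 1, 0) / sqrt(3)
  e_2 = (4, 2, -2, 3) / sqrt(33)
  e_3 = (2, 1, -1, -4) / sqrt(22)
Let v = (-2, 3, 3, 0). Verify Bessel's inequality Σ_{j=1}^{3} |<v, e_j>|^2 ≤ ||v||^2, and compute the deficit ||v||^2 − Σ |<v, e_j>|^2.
Σ |<v, e_j>|^2 = 4; ||v||^2 = 22; deficit = 18

Write each e_j = u_j / sqrt(<u_j, u_j>) where u_j is the displayed integer vector. Then <v, e_j> = <v, u_j> / sqrt(<u_j, u_j>), so |<v, e_j>|^2 = <v, u_j>^2 / <u_j, u_j>.
Coefficients: <v, e_1> = -2/sqrt(3), <v, e_2> = -8/sqrt(33), <v, e_3> = -4/sqrt(22).
Square and sum: Σ |<v, e_j>|^2 = 4.
Compute ||v||^2 = v·v = 22.
Deficit = 22 − 4 = 18 ≥ 0, confirming Bessel's inequality. (The deficit equals ||v − Σ <v,e_j> e_j||^2, the squared distance from v to span{e_j}.)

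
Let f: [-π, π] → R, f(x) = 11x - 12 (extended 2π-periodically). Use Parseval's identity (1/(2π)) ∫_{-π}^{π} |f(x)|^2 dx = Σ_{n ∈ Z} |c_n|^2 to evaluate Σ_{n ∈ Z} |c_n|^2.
Σ |c_n|^2 = 121π^2/3 + 144

Expand and integrate term by term over [-π, π]:
  ∫ (11x)^2 dx = 121·(2π^3/3); ∫ 2·11·(-12)·x dx = 0 (odd integrand); ∫ (-12)^2 dx = 144·2π.
So (1/(2π)) ∫_{-π}^{π} (11x - 12)^2 dx = 121π^2/3 + 144 = 121π^2/3 + 144.
Parseval ⇒ Σ |c_n|^2 = 121π^2/3 + 144.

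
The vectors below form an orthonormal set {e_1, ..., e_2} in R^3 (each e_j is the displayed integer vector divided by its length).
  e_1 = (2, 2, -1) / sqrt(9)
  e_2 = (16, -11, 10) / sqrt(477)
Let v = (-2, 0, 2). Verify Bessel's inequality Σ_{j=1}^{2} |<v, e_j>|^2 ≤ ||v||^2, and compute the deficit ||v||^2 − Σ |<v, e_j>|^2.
Σ |<v, e_j>|^2 = 228/53; ||v||^2 = 8; deficit = 196/53

Write each e_j = u_j / sqrt(<u_j, u_j>) where u_j is the displayed integer vector. Then <v, e_j> = <v, u_j> / sqrt(<u_j, u_j>), so |<v, e_j>|^2 = <v, u_j>^2 / <u_j, u_j>.
Coefficients: <v, e_1> = -6/sqrt(9), <v, e_2> = -12/sqrt(477).
Square and sum: Σ |<v, e_j>|^2 = 228/53.
Compute ||v||^2 = v·v = 8.
Deficit = 8 − 228/53 = 196/53 ≥ 0, confirming Bessel's inequality. (The deficit equals ||v − Σ <v,e_j> e_j||^2, the squared distance from v to span{e_j}.)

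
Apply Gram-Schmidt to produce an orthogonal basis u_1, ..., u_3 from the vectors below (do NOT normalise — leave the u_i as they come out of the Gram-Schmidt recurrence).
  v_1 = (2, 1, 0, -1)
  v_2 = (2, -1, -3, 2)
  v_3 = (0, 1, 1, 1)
Orthogonal basis:
  u_1 = (2, 1, 0, -1)
  u_2 = (5/3, -7/6, -3, 13/6)
  u_3 = (20/107, 93/107, 71/107, 133/107)

Apply the Gram-Schmidt recurrence
  u_1 = v_1
  u_i = v_i − Σ_{j<i} ((v_i · u_j) / (u_j · u_j)) · u_j.

Step by step this gives:
  u_1 = (2, 1, 0, -1)
  u_2 = (5/3, -7/6, -3, 13/6)
  u_3 = (20/107, 93/107, 71/107, 133/107)

Orthogonality check:
  u_2 · u_1 = 0 (should be 0)
  u_3 · u_1 = 0 (should be 0)
  u_3 · u_2 = 0 (should be 0)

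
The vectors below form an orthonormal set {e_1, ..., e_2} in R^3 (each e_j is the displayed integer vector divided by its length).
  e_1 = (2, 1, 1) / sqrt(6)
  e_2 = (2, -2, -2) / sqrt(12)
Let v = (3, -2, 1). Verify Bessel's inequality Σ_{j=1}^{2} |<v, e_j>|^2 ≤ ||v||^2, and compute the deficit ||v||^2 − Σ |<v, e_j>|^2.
Σ |<v, e_j>|^2 = 19/2; ||v||^2 = 14; deficit = 9/2

Write each e_j = u_j / sqrt(<u_j, u_j>) where u_j is the displayed integer vector. Then <v, e_j> = <v, u_j> / sqrt(<u_j, u_j>), so |<v, e_j>|^2 = <v, u_j>^2 / <u_j, u_j>.
Coefficients: <v, e_1> = 5/sqrt(6), <v, e_2> = 8/sqrt(12).
Square and sum: Σ |<v, e_j>|^2 = 19/2.
Compute ||v||^2 = v·v = 14.
Deficit = 14 − 19/2 = 9/2 ≥ 0, confirming Bessel's inequality. (The deficit equals ||v − Σ <v,e_j> e_j||^2, the squared distance from v to span{e_j}.)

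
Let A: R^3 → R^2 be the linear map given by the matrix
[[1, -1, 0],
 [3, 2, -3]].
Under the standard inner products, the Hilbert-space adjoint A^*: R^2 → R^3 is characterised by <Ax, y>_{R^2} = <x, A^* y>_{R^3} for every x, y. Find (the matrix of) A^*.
A^* = A^T =
[[1, 3],
 [-1, 2],
 [0, -3]]

For real matrices with standard dot products, the defining identity <Ax, y> = <x, A^* y> gives (Ax)^T y = x^T (A^*) y, i.e. x^T A^T y = x^T (A^*) y. Since this holds for all x, y, we must have A^* = A^T. Therefore
A^* =
[[1, 3],
 [-1, 2],
 [0, -3]].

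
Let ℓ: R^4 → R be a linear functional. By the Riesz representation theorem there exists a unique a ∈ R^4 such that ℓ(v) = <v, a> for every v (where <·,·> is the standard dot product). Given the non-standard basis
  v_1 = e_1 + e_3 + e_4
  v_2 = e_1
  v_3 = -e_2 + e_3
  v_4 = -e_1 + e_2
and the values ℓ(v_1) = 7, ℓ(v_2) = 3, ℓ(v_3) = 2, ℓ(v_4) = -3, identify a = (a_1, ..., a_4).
a = (3, 0, 2, 2)

Write a = (a_1, ..., a_4) in the standard basis. For each basis vector v_i, ℓ(v_i) = <v_i, a> is a linear equation in the a_j's. Collect the n equations into a matrix system V a = ℓ, where row i of V is v_i (expressed in the standard basis). Since V is invertible (lower-triangular with 1s on the diagonal, up to permutation), solve by back-substitution:
  V =
[[1, 0, 1, 1],
 [1, 0, 0, 0],
 [0, -1, 1, 0],
 [-1, 1, 0, 0]]
  V a = (7, 3, 2, -3)
Solving gives a = (3, 0, 2, 2).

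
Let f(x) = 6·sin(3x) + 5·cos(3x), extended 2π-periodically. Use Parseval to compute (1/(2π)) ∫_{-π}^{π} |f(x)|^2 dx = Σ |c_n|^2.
Σ |c_n|^2 = 61/2

Expand |f|^2 and use orthogonality of {sin(nx), cos(mx)} on [-π, π]:
  ∫_{-π}^{π} sin(nx)^2 dx = π, ∫ cos(mx)^2 dx = π, and cross terms integrate to 0.
So ∫_{-π}^{π} f(x)^2 dx = 6^2 · π + 5^2 · π = (36 + 25)π.
Divide by 2π: (36 + 25)/2 = 61/2.
By Parseval, this equals Σ |c_n|^2.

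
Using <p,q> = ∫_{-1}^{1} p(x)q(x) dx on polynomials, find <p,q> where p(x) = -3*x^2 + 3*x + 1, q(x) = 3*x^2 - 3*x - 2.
<p,q> = -38/5

Expand the product: p(x)·q(x) = -9*x^4 + 18*x^3 - 9*x - 2.
∫_{-1}^{1} of each monomial x^k gives [2/(k+1) if k even, 0 if k odd]. Integrating term-by-term (or equivalently evaluating the antiderivative F(x) = -9*x^5/5 + 9*x^4/2 - 9*x^2/2 - 2*x at the endpoints):
  F(1) − F(−1) = -19/5 − (19/5) = -38/5.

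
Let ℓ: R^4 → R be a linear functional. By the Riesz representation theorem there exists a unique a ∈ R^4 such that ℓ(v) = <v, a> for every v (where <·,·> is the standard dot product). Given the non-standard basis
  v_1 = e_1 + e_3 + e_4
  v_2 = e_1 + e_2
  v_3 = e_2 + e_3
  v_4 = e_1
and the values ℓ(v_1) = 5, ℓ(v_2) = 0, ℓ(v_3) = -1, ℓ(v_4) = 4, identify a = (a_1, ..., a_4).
a = (4, -4, 3, -2)

Write a = (a_1, ..., a_4) in the standard basis. For each basis vector v_i, ℓ(v_i) = <v_i, a> is a linear equation in the a_j's. Collect the n equations into a matrix system V a = ℓ, where row i of V is v_i (expressed in the standard basis). Since V is invertible (lower-triangular with 1s on the diagonal, up to permutation), solve by back-substitution:
  V =
[[1, 0, 1, 1],
 [1, 1, 0, 0],
 [0, 1, 1, 0],
 [1, 0, 0, 0]]
  V a = (5, 0, -1, 4)
Solving gives a = (4, -4, 3, -2).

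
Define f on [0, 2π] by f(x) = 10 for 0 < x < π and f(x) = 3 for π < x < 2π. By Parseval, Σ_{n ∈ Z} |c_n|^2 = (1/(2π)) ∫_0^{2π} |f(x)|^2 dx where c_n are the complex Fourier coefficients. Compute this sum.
Σ |c_n|^2 = 109/2

Parseval equates the L^2 energy of f (normalised by 1/(2π)) with the ℓ^2 sum of its Fourier coefficients: (1/(2π)) ∫_0^{2π} |f|^2 = Σ |c_n|^2.
Compute the left side: (1/(2π)) [∫_0^π 10^2 dx + ∫_π^{2π} 3^2 dx] = (1/(2π)) · (100π + 9π) = (100 + 9)/2 = 109/2.
So Σ_{n ∈ Z} |c_n|^2 = 109/2.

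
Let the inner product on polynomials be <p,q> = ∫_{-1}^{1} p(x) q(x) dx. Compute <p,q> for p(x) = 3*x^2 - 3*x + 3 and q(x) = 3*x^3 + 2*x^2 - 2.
<p,q> = -66/5

Expand the product: p(x)·q(x) = 9*x^5 - 3*x^4 + 3*x^3 + 6*x - 6.
∫_{-1}^{1} of each monomial x^k gives [2/(k+1) if k even, 0 if k odd]. Integrating term-by-term (or equivalently evaluating the antiderivative F(x) = 3*x^6/2 - 3*x^5/5 + 3*x^4/4 + 3*x^2 - 6*x at the endpoints):
  F(1) − F(−1) = -27/20 − (237/20) = -66/5.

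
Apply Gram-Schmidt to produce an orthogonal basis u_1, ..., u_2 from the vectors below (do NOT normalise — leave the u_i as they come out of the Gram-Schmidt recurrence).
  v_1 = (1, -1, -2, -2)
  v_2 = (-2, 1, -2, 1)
Orthogonal basis:
  u_1 = (1, -1, -2, -2)
  u_2 = (-19/10, 9/10, -11/5, 4/5)

Apply the Gram-Schmidt recurrence
  u_1 = v_1
  u_i = v_i − Σ_{j<i} ((v_i · u_j) / (u_j · u_j)) · u_j.

Step by step this gives:
  u_1 = (1, -1, -2, -2)
  u_2 = (-19/10, 9/10, -11/5, 4/5)

Orthogonality check:
  u_2 · u_1 = 0 (should be 0)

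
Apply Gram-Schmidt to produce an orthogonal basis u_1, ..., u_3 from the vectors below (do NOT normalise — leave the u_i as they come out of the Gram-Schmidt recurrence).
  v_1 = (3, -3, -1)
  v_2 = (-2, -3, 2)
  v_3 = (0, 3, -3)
Orthogonal basis:
  u_1 = (3, -3, -1)
  u_2 = (-41/19, -54/19, 39/19)
  u_3 = (-297/322, -66/161, -495/322)

Apply the Gram-Schmidt recurrence
  u_1 = v_1
  u_i = v_i − Σ_{j<i} ((v_i · u_j) / (u_j · u_j)) · u_j.

Step by step this gives:
  u_1 = (3, -3, -1)
  u_2 = (-41/19, -54/19, 39/19)
  u_3 = (-297/322, -66/161, -495/322)

Orthogonality check:
  u_2 · u_1 = 0 (should be 0)
  u_3 · u_1 = 0 (should be 0)
  u_3 · u_2 = 0 (should be 0)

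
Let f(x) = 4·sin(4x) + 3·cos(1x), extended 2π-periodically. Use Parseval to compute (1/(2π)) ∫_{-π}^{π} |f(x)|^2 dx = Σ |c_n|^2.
Σ |c_n|^2 = 25/2

Expand |f|^2 and use orthogonality of {sin(nx), cos(mx)} on [-π, π]:
  ∫_{-π}^{π} sin(nx)^2 dx = π, ∫ cos(mx)^2 dx = π, and cross terms integrate to 0.
So ∫_{-π}^{π} f(x)^2 dx = 4^2 · π + 3^2 · π = (16 + 9)π.
Divide by 2π: (16 + 9)/2 = 25/2.
By Parseval, this equals Σ |c_n|^2.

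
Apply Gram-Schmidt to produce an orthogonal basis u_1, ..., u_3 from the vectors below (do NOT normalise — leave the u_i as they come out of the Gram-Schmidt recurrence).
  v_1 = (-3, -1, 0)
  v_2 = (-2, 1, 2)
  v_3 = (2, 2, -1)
Orthogonal basis:
  u_1 = (-3, -1, 0)
  u_2 = (-1/2, 3/2, 2)
  u_3 = (-2/5, 6/5, -1)

Apply the Gram-Schmidt recurrence
  u_1 = v_1
  u_i = v_i − Σ_{j<i} ((v_i · u_j) / (u_j · u_j)) · u_j.

Step by step this gives:
  u_1 = (-3, -1, 0)
  u_2 = (-1/2, 3/2, 2)
  u_3 = (-2/5, 6/5, -1)

Orthogonality check:
  u_2 · u_1 = 0 (should be 0)
  u_3 · u_1 = 0 (should be 0)
  u_3 · u_2 = 0 (should be 0)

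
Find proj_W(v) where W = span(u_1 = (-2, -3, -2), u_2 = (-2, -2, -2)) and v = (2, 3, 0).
proj_W(v) = (1, 3, 1)

Set up U = [u_1 | ... | u_2] ∈ R^(3×2). The projector onto W = col(U) is P = U (U^T U)^(-1) U^T.
Compute U^T U =
  [17, 14]
  [14, 12],
and U^T v = (-13, -10).
Solve U^T U · c = U^T v for the coefficients: c = (-2, 3/2). The projection is proj_W(v) = U c.
Check: (v - proj_W(v)) · u_1 = 0  (should be 0).
Check: (v - proj_W(v)) · u_2 = 0  (should be 0).
Result: proj_W(v) = (1, 3, 1).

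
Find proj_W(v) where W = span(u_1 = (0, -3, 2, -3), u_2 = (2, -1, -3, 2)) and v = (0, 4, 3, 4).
proj_W(v) = (-544/315, 197/45, 26/105, 563/315)

Set up U = [u_1 | ... | u_2] ∈ R^(4×2). The projector onto W = col(U) is P = U (U^T U)^(-1) U^T.
Compute U^T U =
  [22, -9]
  [-9, 18],
and U^T v = (-18, -5).
Solve U^T U · c = U^T v for the coefficients: c = (-41/35, -272/315). The projection is proj_W(v) = U c.
Check: (v - proj_W(v)) · u_1 = 0  (should be 0).
Check: (v - proj_W(v)) · u_2 = 0  (should be 0).
Result: proj_W(v) = (-544/315, 197/45, 26/105, 563/315).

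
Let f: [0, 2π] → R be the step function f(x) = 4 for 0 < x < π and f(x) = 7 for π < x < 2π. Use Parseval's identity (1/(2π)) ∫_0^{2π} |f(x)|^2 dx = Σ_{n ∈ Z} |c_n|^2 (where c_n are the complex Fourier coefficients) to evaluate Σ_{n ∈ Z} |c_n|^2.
Σ |c_n|^2 = 65/2

Parseval equates the L^2 energy of f (normalised by 1/(2π)) with the ℓ^2 sum of its Fourier coefficients: (1/(2π)) ∫_0^{2π} |f|^2 = Σ |c_n|^2.
Compute the left side: (1/(2π)) [∫_0^π 4^2 dx + ∫_π^{2π} 7^2 dx] = (1/(2π)) · (16π + 49π) = (16 + 49)/2 = 65/2.
So Σ_{n ∈ Z} |c_n|^2 = 65/2.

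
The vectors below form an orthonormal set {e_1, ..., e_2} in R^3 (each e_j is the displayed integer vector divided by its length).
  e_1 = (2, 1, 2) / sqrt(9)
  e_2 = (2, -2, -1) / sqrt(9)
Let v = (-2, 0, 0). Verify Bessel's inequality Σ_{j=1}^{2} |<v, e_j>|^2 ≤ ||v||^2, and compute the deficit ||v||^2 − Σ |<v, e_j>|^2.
Σ |<v, e_j>|^2 = 32/9; ||v||^2 = 4; deficit = 4/9

Write each e_j = u_j / sqrt(<u_j, u_j>) where u_j is the displayed integer vector. Then <v, e_j> = <v, u_j> / sqrt(<u_j, u_j>), so |<v, e_j>|^2 = <v, u_j>^2 / <u_j, u_j>.
Coefficients: <v, e_1> = -4/sqrt(9), <v, e_2> = -4/sqrt(9).
Square and sum: Σ |<v, e_j>|^2 = 32/9.
Compute ||v||^2 = v·v = 4.
Deficit = 4 − 32/9 = 4/9 ≥ 0, confirming Bessel's inequality. (The deficit equals ||v − Σ <v,e_j> e_j||^2, the squared distance from v to span{e_j}.)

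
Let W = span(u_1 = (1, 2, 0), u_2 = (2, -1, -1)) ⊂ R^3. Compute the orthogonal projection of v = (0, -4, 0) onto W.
proj_W(v) = (-4/15, -58/15, -2/3)

Set up U = [u_1 | ... | u_2] ∈ R^(3×2). The projector onto W = col(U) is P = U (U^T U)^(-1) U^T.
Compute U^T U =
  [5, 0]
  [0, 6],
and U^T v = (-8, 4).
Solve U^T U · c = U^T v for the coefficients: c = (-8/5, 2/3). The projection is proj_W(v) = U c.
Check: (v - proj_W(v)) · u_1 = 0  (should be 0).
Check: (v - proj_W(v)) · u_2 = 0  (should be 0).
Result: proj_W(v) = (-4/15, -58/15, -2/3).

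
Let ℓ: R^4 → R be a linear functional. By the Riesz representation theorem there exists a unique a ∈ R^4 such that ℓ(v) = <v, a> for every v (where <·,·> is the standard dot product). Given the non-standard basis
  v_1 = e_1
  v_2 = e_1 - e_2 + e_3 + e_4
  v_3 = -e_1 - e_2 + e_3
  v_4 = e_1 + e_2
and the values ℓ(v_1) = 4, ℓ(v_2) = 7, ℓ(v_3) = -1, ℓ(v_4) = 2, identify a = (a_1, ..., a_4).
a = (4, -2, 1, 0)

Write a = (a_1, ..., a_4) in the standard basis. For each basis vector v_i, ℓ(v_i) = <v_i, a> is a linear equation in the a_j's. Collect the n equations into a matrix system V a = ℓ, where row i of V is v_i (expressed in the standard basis). Since V is invertible (lower-triangular with 1s on the diagonal, up to permutation), solve by back-substitution:
  V =
[[1, 0, 0, 0],
 [1, -1, 1, 1],
 [-1, -1, 1, 0],
 [1, 1, 0, 0]]
  V a = (4, 7, -1, 2)
Solving gives a = (4, -2, 1, 0).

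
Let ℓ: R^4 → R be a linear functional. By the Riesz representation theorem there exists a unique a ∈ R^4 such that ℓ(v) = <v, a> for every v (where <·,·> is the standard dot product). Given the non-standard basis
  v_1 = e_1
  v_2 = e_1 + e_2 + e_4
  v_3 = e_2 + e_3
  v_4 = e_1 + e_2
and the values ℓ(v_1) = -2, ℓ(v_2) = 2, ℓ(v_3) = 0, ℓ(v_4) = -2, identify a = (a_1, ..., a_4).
a = (-2, 0, 0, 4)

Write a = (a_1, ..., a_4) in the standard basis. For each basis vector v_i, ℓ(v_i) = <v_i, a> is a linear equation in the a_j's. Collect the n equations into a matrix system V a = ℓ, where row i of V is v_i (expressed in the standard basis). Since V is invertible (lower-triangular with 1s on the diagonal, up to permutation), solve by back-substitution:
  V =
[[1, 0, 0, 0],
 [1, 1, 0, 1],
 [0, 1, 1, 0],
 [1, 1, 0, 0]]
  V a = (-2, 2, 0, -2)
Solving gives a = (-2, 0, 0, 4).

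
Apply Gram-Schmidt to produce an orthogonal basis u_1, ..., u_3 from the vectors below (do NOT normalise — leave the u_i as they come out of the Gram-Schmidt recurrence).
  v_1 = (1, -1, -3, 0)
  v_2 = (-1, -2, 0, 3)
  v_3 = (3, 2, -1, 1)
Orthogonal basis:
  u_1 = (1, -1, -3, 0)
  u_2 = (-12/11, -21/11, 3/11, 3)
  u_3 = (39/17, 30/17, 3/17, 33/17)

Apply the Gram-Schmidt recurrence
  u_1 = v_1
  u_i = v_i − Σ_{j<i} ((v_i · u_j) / (u_j · u_j)) · u_j.

Step by step this gives:
  u_1 = (1, -1, -3, 0)
  u_2 = (-12/11, -21/11, 3/11, 3)
  u_3 = (39/17, 30/17, 3/17, 33/17)

Orthogonality check:
  u_2 · u_1 = 0 (should be 0)
  u_3 · u_1 = 0 (should be 0)
  u_3 · u_2 = 0 (should be 0)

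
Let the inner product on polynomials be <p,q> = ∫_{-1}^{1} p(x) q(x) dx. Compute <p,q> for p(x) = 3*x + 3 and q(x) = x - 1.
<p,q> = -4

Expand the product: p(x)·q(x) = 3*x^2 - 3.
∫_{-1}^{1} of each monomial x^k gives [2/(k+1) if k even, 0 if k odd]. Integrating term-by-term (or equivalently evaluating the antiderivative F(x) = x^3 - 3*x at the endpoints):
  F(1) − F(−1) = -2 − (2) = -4.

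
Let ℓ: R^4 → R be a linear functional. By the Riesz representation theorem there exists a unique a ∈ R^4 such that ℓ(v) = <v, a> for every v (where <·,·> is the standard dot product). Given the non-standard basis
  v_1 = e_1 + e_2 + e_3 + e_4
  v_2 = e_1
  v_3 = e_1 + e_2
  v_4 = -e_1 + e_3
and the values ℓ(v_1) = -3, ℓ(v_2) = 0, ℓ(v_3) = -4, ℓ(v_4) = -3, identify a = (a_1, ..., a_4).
a = (0, -4, -3, 4)

Write a = (a_1, ..., a_4) in the standard basis. For each basis vector v_i, ℓ(v_i) = <v_i, a> is a linear equation in the a_j's. Collect the n equations into a matrix system V a = ℓ, where row i of V is v_i (expressed in the standard basis). Since V is invertible (lower-triangular with 1s on the diagonal, up to permutation), solve by back-substitution:
  V =
[[1, 1, 1, 1],
 [1, 0, 0, 0],
 [1, 1, 0, 0],
 [-1, 0, 1, 0]]
  V a = (-3, 0, -4, -3)
Solving gives a = (0, -4, -3, 4).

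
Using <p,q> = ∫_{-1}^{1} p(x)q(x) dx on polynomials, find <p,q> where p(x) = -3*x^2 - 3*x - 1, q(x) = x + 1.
<p,q> = -6

Expand the product: p(x)·q(x) = -3*x^3 - 6*x^2 - 4*x - 1.
∫_{-1}^{1} of each monomial x^k gives [2/(k+1) if k even, 0 if k odd]. Integrating term-by-term (or equivalently evaluating the antiderivative F(x) = -3*x^4/4 - 2*x^3 - 2*x^2 - x at the endpoints):
  F(1) − F(−1) = -23/4 − (1/4) = -6.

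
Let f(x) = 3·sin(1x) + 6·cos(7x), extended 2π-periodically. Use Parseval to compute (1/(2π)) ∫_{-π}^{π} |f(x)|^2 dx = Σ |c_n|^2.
Σ |c_n|^2 = 45/2

Expand |f|^2 and use orthogonality of {sin(nx), cos(mx)} on [-π, π]:
  ∫_{-π}^{π} sin(nx)^2 dx = π, ∫ cos(mx)^2 dx = π, and cross terms integrate to 0.
So ∫_{-π}^{π} f(x)^2 dx = 3^2 · π + 6^2 · π = (9 + 36)π.
Divide by 2π: (9 + 36)/2 = 45/2.
By Parseval, this equals Σ |c_n|^2.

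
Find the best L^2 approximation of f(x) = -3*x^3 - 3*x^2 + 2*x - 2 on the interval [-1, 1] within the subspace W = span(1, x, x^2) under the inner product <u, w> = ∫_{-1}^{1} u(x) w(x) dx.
g(x) = -3*x^2 + x/5 - 2

The best approximation g ∈ W is the orthogonal projection of f onto W. Writing g = a_0 + a_1 x + a_2 x^2, the coefficients solve the normal equations G · a = b where
  G_{ij} = <φ_i, φ_j> and b_i = <f, φ_i>, with φ_0 = 1, φ_1 = x, φ_2 = x^2.
G =
  [2, 0, 2/3]
  [0, 2/3, 0]
  [2/3, 0, 2/5],
b = (-6, 2/15, -38/15).
Solving gives a_0 = -2, a_1 = 1/5, a_2 = -3, so
  g(x) = -3*x^2 + x/5 - 2.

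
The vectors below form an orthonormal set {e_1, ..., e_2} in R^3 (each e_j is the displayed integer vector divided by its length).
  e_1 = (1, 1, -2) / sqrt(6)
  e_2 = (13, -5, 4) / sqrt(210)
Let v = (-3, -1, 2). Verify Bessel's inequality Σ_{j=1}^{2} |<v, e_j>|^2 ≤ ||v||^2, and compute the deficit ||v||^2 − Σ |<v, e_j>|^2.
Σ |<v, e_j>|^2 = 486/35; ||v||^2 = 14; deficit = 4/35

Write each e_j = u_j / sqrt(<u_j, u_j>) where u_j is the displayed integer vector. Then <v, e_j> = <v, u_j> / sqrt(<u_j, u_j>), so |<v, e_j>|^2 = <v, u_j>^2 / <u_j, u_j>.
Coefficients: <v, e_1> = -8/sqrt(6), <v, e_2> = -26/sqrt(210).
Square and sum: Σ |<v, e_j>|^2 = 486/35.
Compute ||v||^2 = v·v = 14.
Deficit = 14 − 486/35 = 4/35 ≥ 0, confirming Bessel's inequality. (The deficit equals ||v − Σ <v,e_j> e_j||^2, the squared distance from v to span{e_j}.)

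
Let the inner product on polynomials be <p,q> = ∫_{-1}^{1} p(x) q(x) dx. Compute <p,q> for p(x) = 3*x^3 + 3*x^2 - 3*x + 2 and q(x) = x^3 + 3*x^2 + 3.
<p,q> = 884/35

Expand the product: p(x)·q(x) = 3*x^6 + 12*x^5 + 6*x^4 + 2*x^3 + 15*x^2 - 9*x + 6.
∫_{-1}^{1} of each monomial x^k gives [2/(k+1) if k even, 0 if k odd]. Integrating term-by-term (or equivalently evaluating the antiderivative F(x) = 3*x^7/7 + 2*x^6 + 6*x^5/5 + x^4/2 + 5*x^3 - 9*x^2/2 + 6*x at the endpoints):
  F(1) − F(−1) = 372/35 − (-512/35) = 884/35.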